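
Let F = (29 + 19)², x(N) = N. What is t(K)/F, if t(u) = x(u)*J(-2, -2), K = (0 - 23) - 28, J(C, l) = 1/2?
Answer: -17/1536 ≈ -0.011068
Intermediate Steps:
J(C, l) = ½
K = -51 (K = -23 - 28 = -51)
t(u) = u/2 (t(u) = u*(½) = u/2)
F = 2304 (F = 48² = 2304)
t(K)/F = ((½)*(-51))/2304 = -51/2*1/2304 = -17/1536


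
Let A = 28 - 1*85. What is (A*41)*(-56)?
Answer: 130872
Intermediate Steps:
A = -57 (A = 28 - 85 = -57)
(A*41)*(-56) = -57*41*(-56) = -2337*(-56) = 130872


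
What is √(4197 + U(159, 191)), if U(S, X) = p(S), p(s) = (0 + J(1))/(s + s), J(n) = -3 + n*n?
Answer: √106104198/159 ≈ 64.784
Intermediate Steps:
J(n) = -3 + n²
p(s) = -1/s (p(s) = (0 + (-3 + 1²))/(s + s) = (0 + (-3 + 1))/((2*s)) = (0 - 2)*(1/(2*s)) = -1/s)
U(S, X) = -1/S
√(4197 + U(159, 191)) = √(4197 - 1/159) = √(667322/159) = √106104198/159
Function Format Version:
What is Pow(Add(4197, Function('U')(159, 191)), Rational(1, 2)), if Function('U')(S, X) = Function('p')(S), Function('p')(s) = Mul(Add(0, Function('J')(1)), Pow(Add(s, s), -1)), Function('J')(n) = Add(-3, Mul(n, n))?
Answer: Mul(Rational(1, 159), Pow(106104198, Rational(1, 2))) ≈ 64.784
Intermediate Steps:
Function('J')(n) = Add(-3, Pow(n, 2))
Function('p')(s) = Mul(-1, Pow(s, -1)) (Function('p')(s) = Mul(Add(0, Add(-3, Pow(1, 2))), Pow(Add(s, s), -1)) = Mul(Add(0, Add(-3, 1)), Pow(Mul(2, s), -1)) = Mul(Add(0, -2), Mul(Rational(1, 2), Pow(s, -1))) = Mul(-2, Mul(Rational(1, 2), Pow(s, -1))) = Mul(-1, Pow(s, -1)))
Function('U')(S, X) = Mul(-1, Pow(S, -1))
Pow(Add(4197, Function('U')(159, 191)), Rational(1, 2)) = Pow(Add(4197, Mul(-1, Pow(159, -1))), Rational(1, 2)) = Pow(Add(4197, Mul(-1, Rational(1, 159))), Rational(1, 2)) = Pow(Add(4197, Rational(-1, 159)), Rational(1, 2)) = Pow(Rational(667322, 159), Rational(1, 2)) = Mul(Rational(1, 159), Pow(106104198, Rational(1, 2)))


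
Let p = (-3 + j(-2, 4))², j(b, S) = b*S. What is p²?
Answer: 14641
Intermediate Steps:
j(b, S) = S*b
p = 121 (p = (-3 + 4*(-2))² = (-3 - 8)² = (-11)² = 121)
p² = 121² = 14641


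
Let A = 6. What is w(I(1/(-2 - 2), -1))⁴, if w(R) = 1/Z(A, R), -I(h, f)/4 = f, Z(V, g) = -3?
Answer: 1/81 ≈ 0.012346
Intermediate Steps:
I(h, f) = -4*f
w(R) = -⅓ (w(R) = 1/(-3) = -⅓)
w(I(1/(-2 - 2), -1))⁴ = (-⅓)⁴ = 1/81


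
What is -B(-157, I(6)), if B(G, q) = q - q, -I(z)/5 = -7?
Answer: 0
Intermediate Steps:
I(z) = 35 (I(z) = -5*(-7) = 35)
B(G, q) = 0
-B(-157, I(6)) = -1*0 = 0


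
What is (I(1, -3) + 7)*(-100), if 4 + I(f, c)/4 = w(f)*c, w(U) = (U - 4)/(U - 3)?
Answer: 2700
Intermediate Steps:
w(U) = (-4 + U)/(-3 + U)
I(f, c) = -16 + 4*c*(-4 + f)/(-3 + f) (I(f, c) = -16 + 4*(((-4 + f)/(-3 + f))*c) = -16 + 4*(c*(-4 + f)/(-3 + f)) = -16 + 4*c*(-4 + f)/(-3 + f))
(I(1, -3) + 7)*(-100) = (4*(12 - 4*1 - 3*(-4 + 1))/(-3 + 1) + 7)*(-100) = (4*(12 - 4 - 3*(-3))/(-2) + 7)*(-100) = (4*(-1/2)*(12 - 4 + 9) + 7)*(-100) = (4*(-1/2)*17 + 7)*(-100) = (-34 + 7)*(-100) = -27*(-100) = 2700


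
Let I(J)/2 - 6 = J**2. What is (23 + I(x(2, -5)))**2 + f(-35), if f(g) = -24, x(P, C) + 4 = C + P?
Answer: 17665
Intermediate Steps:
x(P, C) = -4 + C + P (x(P, C) = -4 + (C + P) = -4 + C + P)
I(J) = 12 + 2*J**2
(23 + I(x(2, -5)))**2 + f(-35) = (23 + (12 + 2*(-4 - 5 + 2)**2))**2 - 24 = (23 + (12 + 2*(-7)**2))**2 - 24 = (23 + (12 + 2*49))**2 - 24 = (23 + (12 + 98))**2 - 24 = (23 + 110)**2 - 24 = 133**2 - 24 = 17689 - 24 = 17665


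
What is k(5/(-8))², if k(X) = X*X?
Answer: 625/4096 ≈ 0.15259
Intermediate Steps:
k(X) = X²
k(5/(-8))² = ((5/(-8))²)² = ((5*(-⅛))²)² = ((-5/8)²)² = (25/64)² = 625/4096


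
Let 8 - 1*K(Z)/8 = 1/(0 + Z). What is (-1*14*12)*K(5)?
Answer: -52416/5 ≈ -10483.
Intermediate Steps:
K(Z) = 64 - 8/Z (K(Z) = 64 - 8/(0 + Z) = 64 - 8/Z)
(-1*14*12)*K(5) = (-1*14*12)*(64 - 8/5) = (-14*12)*(64 - 8*⅕) = -168*(64 - 8/5) = -168*312/5 = -52416/5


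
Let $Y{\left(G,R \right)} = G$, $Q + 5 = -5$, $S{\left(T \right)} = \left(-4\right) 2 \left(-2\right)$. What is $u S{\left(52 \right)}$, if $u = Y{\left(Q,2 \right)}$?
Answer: $-160$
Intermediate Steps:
$S{\left(T \right)} = 16$ ($S{\left(T \right)} = \left(-8\right) \left(-2\right) = 16$)
$Q = -10$ ($Q = -5 - 5 = -10$)
$u = -10$
$u S{\left(52 \right)} = \left(-10\right) 16 = -160$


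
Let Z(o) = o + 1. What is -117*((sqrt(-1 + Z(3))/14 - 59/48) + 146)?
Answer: -271011/16 - 117*sqrt(3)/14 ≈ -16953.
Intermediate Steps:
Z(o) = 1 + o
-117*((sqrt(-1 + Z(3))/14 - 59/48) + 146) = -117*((sqrt(-1 + (1 + 3))/14 - 59/48) + 146) = -117*((sqrt(-1 + 4)*(1/14) - 59*1/48) + 146) = -117*((sqrt(3)*(1/14) - 59/48) + 146) = -117*((sqrt(3)/14 - 59/48) + 146) = -117*((-59/48 + sqrt(3)/14) + 146) = -117*(6949/48 + sqrt(3)/14) = -271011/16 - 117*sqrt(3)/14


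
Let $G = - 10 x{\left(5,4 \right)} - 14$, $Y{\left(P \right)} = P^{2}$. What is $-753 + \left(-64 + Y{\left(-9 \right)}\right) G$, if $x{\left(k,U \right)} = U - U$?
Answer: $-991$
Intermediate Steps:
$x{\left(k,U \right)} = 0$
$G = -14$ ($G = \left(-10\right) 0 - 14 = 0 - 14 = -14$)
$-753 + \left(-64 + Y{\left(-9 \right)}\right) G = -753 + \left(-64 + \left(-9\right)^{2}\right) \left(-14\right) = -753 + \left(-64 + 81\right) \left(-14\right) = -753 + 17 \left(-14\right) = -753 - 238 = -991$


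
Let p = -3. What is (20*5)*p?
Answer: -300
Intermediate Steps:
(20*5)*p = (20*5)*(-3) = 100*(-3) = -300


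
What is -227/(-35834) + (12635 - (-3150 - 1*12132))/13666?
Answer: 250869990/122426861 ≈ 2.0491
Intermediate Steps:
-227/(-35834) + (12635 - (-3150 - 1*12132))/13666 = -227*(-1/35834) + (12635 - (-3150 - 12132))*(1/13666) = 227/35834 + (12635 - 1*(-15282))*(1/13666) = 227/35834 + (12635 + 15282)*(1/13666) = 227/35834 + 27917*(1/13666) = 227/35834 + 27917/13666 = 250869990/122426861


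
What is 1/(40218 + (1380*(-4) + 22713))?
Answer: 1/57411 ≈ 1.7418e-5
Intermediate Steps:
1/(40218 + (1380*(-4) + 22713)) = 1/(40218 + (-5520 + 22713)) = 1/(40218 + 17193) = 1/57411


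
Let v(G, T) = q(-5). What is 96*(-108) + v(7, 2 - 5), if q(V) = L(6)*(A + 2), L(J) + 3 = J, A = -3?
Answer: -10371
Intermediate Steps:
L(J) = -3 + J
q(V) = -3 (q(V) = (-3 + 6)*(-3 + 2) = 3*(-1) = -3)
v(G, T) = -3
96*(-108) + v(7, 2 - 5) = 96*(-108) - 3 = -10368 - 3 = -10371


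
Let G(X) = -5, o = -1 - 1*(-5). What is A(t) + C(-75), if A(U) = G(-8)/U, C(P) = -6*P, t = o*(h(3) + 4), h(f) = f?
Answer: 12595/28 ≈ 449.82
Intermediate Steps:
o = 4 (o = -1 + 5 = 4)
t = 28 (t = 4*(3 + 4) = 4*7 = 28)
A(U) = -5/U
A(t) + C(-75) = -5/28 - 6*(-75) = -5*1/28 + 450 = -5/28 + 450 = 12595/28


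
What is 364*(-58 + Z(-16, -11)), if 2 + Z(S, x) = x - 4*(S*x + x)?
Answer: -266084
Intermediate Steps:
Z(S, x) = -2 - 3*x - 4*S*x (Z(S, x) = -2 + (x - 4*(S*x + x)) = -2 + (x - 4*(x + S*x)) = -2 + (x - (4*x + 4*S*x)) = -2 + (x + (-4*x - 4*S*x)) = -2 + (-3*x - 4*S*x) = -2 - 3*x - 4*S*x)
364*(-58 + Z(-16, -11)) = 364*(-58 + (-2 - 3*(-11) - 4*(-16)*(-11))) = 364*(-58 + (-2 + 33 - 704)) = 364*(-58 - 673) = 364*(-731) = -266084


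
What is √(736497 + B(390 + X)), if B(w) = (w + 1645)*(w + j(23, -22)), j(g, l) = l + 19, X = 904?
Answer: √4530746 ≈ 2128.6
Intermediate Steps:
j(g, l) = 19 + l
B(w) = (-3 + w)*(1645 + w) (B(w) = (w + 1645)*(w + (19 - 22)) = (1645 + w)*(w - 3) = (1645 + w)*(-3 + w) = (-3 + w)*(1645 + w))
√(736497 + B(390 + X)) = √(736497 + (-4935 + (390 + 904)² + 1642*(390 + 904))) = √(736497 + (-4935 + 1294² + 1642*1294)) = √(736497 + (-4935 + 1674436 + 2124748)) = √(736497 + 3794249) = √4530746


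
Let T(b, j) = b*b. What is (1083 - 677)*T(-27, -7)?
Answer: 295974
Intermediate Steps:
T(b, j) = b²
(1083 - 677)*T(-27, -7) = (1083 - 677)*(-27)² = 406*729 = 295974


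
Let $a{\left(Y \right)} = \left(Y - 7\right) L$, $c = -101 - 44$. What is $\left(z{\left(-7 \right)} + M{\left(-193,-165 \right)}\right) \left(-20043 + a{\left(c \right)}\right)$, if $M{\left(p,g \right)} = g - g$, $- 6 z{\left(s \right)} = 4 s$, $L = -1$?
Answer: $- \frac{278474}{3} \approx -92825.0$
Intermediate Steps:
$z{\left(s \right)} = - \frac{2 s}{3}$ ($z{\left(s \right)} = - \frac{4 s}{6} = - \frac{2 s}{3}$)
$M{\left(p,g \right)} = 0$
$c = -145$ ($c = -101 - 44 = -145$)
$a{\left(Y \right)} = 7 - Y$ ($a{\left(Y \right)} = \left(Y - 7\right) \left(-1\right) = \left(-7 + Y\right) \left(-1\right) = 7 - Y$)
$\left(z{\left(-7 \right)} + M{\left(-193,-165 \right)}\right) \left(-20043 + a{\left(c \right)}\right) = \left(\left(- \frac{2}{3}\right) \left(-7\right) + 0\right) \left(-20043 + \left(7 - -145\right)\right) = \left(\frac{14}{3} + 0\right) \left(-20043 + \left(7 + 145\right)\right) = \frac{14 \left(-20043 + 152\right)}{3} = \frac{14}{3} \left(-19891\right) = - \frac{278474}{3}$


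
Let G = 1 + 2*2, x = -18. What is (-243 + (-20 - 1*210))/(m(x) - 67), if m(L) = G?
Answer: 473/62 ≈ 7.6290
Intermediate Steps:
G = 5 (G = 1 + 4 = 5)
m(L) = 5
(-243 + (-20 - 1*210))/(m(x) - 67) = (-243 + (-20 - 1*210))/(5 - 67) = (-243 + (-20 - 210))/(-62) = (-243 - 230)*(-1/62) = -473*(-1/62) = 473/62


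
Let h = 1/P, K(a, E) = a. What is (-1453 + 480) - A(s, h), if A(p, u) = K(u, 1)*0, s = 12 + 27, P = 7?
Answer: -973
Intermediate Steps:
s = 39
h = ⅐ (h = 1/7 = ⅐ ≈ 0.14286)
A(p, u) = 0 (A(p, u) = u*0 = 0)
(-1453 + 480) - A(s, h) = (-1453 + 480) - 1*0 = -973 + 0 = -973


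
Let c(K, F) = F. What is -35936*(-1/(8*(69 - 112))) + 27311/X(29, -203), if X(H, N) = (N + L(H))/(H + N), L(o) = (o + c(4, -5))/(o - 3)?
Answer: 2644631242/112961 ≈ 23412.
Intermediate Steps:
L(o) = (-5 + o)/(-3 + o) (L(o) = (o - 5)/(o - 3) = (-5 + o)/(-3 + o))
X(H, N) = (N + (-5 + H)/(-3 + H))/(H + N)
-35936*(-1/(8*(69 - 112))) + 27311/X(29, -203) = -35936*(-1/(8*(69 - 112))) + 27311/(((-5 + 29 - 203*(-3 + 29))/((-3 + 29)*(29 - 203)))) = -35936/((-8*(-43))) + 27311/(((-5 + 29 - 203*26)/(26*(-174)))) = -35936/344 + 27311/(((1/26)*(-1/174)*(-5 + 29 - 5278))) = -35936*1/344 + 27311/(((1/26)*(-1/174)*(-5254))) = -4492/43 + 27311/(2627/2262) = -4492/43 + 27311*(2262/2627) = -4492/43 + 61777482/2627 = 2644631242/112961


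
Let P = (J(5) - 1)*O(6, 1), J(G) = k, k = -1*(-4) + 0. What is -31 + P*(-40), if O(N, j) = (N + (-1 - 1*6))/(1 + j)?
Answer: 29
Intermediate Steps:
O(N, j) = (-7 + N)/(1 + j) (O(N, j) = (N + (-1 - 6))/(1 + j) = (N - 7)/(1 + j) = (-7 + N)/(1 + j))
k = 4 (k = 4 + 0 = 4)
J(G) = 4
P = -3/2 (P = (4 - 1)*((-7 + 6)/(1 + 1)) = 3*(-1/2) = -3/2 ≈ -1.5000)
-31 + P*(-40) = -31 - 3/2*(-40) = -31 + 60 = 29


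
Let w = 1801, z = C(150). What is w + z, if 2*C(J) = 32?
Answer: 1817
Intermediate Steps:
C(J) = 16 (C(J) = (1/2)*32 = 16)
z = 16
w + z = 1801 + 16 = 1817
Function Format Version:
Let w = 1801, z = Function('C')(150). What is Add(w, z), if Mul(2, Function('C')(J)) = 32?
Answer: 1817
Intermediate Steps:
Function('C')(J) = 16 (Function('C')(J) = Mul(Rational(1, 2), 32) = 16)
z = 16
Add(w, z) = Add(1801, 16) = 1817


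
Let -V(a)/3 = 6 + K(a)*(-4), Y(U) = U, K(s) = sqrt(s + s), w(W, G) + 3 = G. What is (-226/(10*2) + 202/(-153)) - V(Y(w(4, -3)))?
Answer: 8231/1530 - 24*I*sqrt(3) ≈ 5.3797 - 41.569*I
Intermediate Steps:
w(W, G) = -3 + G
K(s) = sqrt(2)*sqrt(s) (K(s) = sqrt(2*s) = sqrt(2)*sqrt(s))
V(a) = -18 + 12*sqrt(2)*sqrt(a) (V(a) = -3*(6 + (sqrt(2)*sqrt(a))*(-4)) = -3*(6 - 4*sqrt(2)*sqrt(a)) = -18 + 12*sqrt(2)*sqrt(a))
(-226/(10*2) + 202/(-153)) - V(Y(w(4, -3))) = (-226/(10*2) + 202/(-153)) - (-18 + 12*sqrt(2)*sqrt(-3 - 3)) = (-226/20 + 202*(-1/153)) - (-18 + 12*sqrt(2)*sqrt(-6)) = (-226*1/20 - 202/153) - (-18 + 12*sqrt(2)*(I*sqrt(6))) = (-113/10 - 202/153) - (-18 + 24*I*sqrt(3)) = -19309/1530 + (18 - 24*I*sqrt(3)) = 8231/1530 - 24*I*sqrt(3)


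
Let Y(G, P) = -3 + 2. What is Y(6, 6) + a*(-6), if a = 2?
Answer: -13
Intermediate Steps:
Y(G, P) = -1
Y(6, 6) + a*(-6) = -1 + 2*(-6) = -1 - 12 = -13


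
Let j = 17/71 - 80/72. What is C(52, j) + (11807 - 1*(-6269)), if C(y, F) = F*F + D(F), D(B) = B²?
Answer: 7381430894/408321 ≈ 18078.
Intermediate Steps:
j = -557/639 (j = 17*(1/71) - 80*1/72 = 17/71 - 10/9 = -557/639 ≈ -0.87167)
C(y, F) = 2*F² (C(y, F) = F*F + F² = F² + F² = 2*F²)
C(52, j) + (11807 - 1*(-6269)) = 2*(-557/639)² + (11807 - 1*(-6269)) = 2*(310249/408321) + (11807 + 6269) = 620498/408321 + 18076 = 7381430894/408321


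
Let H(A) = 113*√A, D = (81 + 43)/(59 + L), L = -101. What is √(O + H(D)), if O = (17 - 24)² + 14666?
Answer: √(6489315 + 2373*I*√1302)/21 ≈ 121.31 + 0.80029*I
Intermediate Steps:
D = -62/21 (D = (81 + 43)/(59 - 101) = 124/(-42) = 124*(-1/42) = -62/21 ≈ -2.9524)
O = 14715 (O = (-7)² + 14666 = 49 + 14666 = 14715)
√(O + H(D)) = √(14715 + 113*√(-62/21)) = √(14715 + 113*(I*√1302/21)) = √(14715 + 113*I*√1302/21)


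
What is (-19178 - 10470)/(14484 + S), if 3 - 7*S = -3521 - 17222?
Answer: -103768/61067 ≈ -1.6992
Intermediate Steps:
S = 20746/7 (S = 3/7 - (-3521 - 17222)/7 = 3/7 - ⅐*(-20743) = 3/7 + 20743/7 = 20746/7 ≈ 2963.7)
(-19178 - 10470)/(14484 + S) = (-19178 - 10470)/(14484 + 20746/7) = -29648/122134/7 = -29648*7/122134 = -103768/61067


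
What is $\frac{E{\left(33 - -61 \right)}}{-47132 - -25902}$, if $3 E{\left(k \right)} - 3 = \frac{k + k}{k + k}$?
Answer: $- \frac{2}{31845} \approx -6.2804 \cdot 10^{-5}$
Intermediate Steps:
$E{\left(k \right)} = \frac{4}{3}$ ($E{\left(k \right)} = 1 + \frac{\left(k + k\right) \frac{1}{k + k}}{3} = 1 + \frac{2 k \frac{1}{2 k}}{3} = 1 + \frac{1}{3} \cdot 1 = 1 + \frac{1}{3} = \frac{4}{3}$)
$\frac{E{\left(33 - -61 \right)}}{-47132 - -25902} = \frac{4}{3 \left(-47132 - -25902\right)} = \frac{4}{3 \left(-47132 + 25902\right)} = \frac{4}{3 \left(-21230\right)} = \frac{4}{3} \left(- \frac{1}{21230}\right) = - \frac{2}{31845}$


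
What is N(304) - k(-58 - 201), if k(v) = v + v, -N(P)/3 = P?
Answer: -394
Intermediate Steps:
N(P) = -3*P
k(v) = 2*v
N(304) - k(-58 - 201) = -3*304 - 2*(-58 - 201) = -912 - 2*(-259) = -912 - 1*(-518) = -912 + 518 = -394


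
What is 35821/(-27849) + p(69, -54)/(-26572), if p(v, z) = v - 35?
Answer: -476391239/370001814 ≈ -1.2875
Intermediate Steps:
p(v, z) = -35 + v
35821/(-27849) + p(69, -54)/(-26572) = 35821/(-27849) + (-35 + 69)/(-26572) = 35821*(-1/27849) + 34*(-1/26572) = -35821/27849 - 17/13286 = -476391239/370001814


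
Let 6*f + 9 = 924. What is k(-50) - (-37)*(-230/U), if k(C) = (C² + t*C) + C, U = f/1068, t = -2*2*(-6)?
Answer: -3559222/61 ≈ -58348.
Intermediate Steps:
f = 305/2 (f = -3/2 + (⅙)*924 = -3/2 + 154 = 305/2 ≈ 152.50)
t = 24 (t = -4*(-6) = 24)
U = 305/2136 (U = (305/2)/1068 = (305/2)*(1/1068) = 305/2136 ≈ 0.14279)
k(C) = C² + 25*C (k(C) = (C² + 24*C) + C = C² + 25*C)
k(-50) - (-37)*(-230/U) = -50*(25 - 50) - (-37)*(-230/305/2136) = -50*(-25) - (-37)*(-230*2136/305) = 1250 - (-37)*(-98256)/61 = 1250 - 1*3635472/61 = 1250 - 3635472/61 = -3559222/61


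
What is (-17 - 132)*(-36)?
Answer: 5364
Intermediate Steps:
(-17 - 132)*(-36) = -149*(-36) = 5364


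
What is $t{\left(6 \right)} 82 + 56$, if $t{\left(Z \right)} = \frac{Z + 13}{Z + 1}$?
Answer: $\frac{1950}{7} \approx 278.57$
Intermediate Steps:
$t{\left(Z \right)} = \frac{13 + Z}{1 + Z}$
$t{\left(6 \right)} 82 + 56 = \frac{13 + 6}{1 + 6} \cdot 82 + 56 = \frac{1}{7} \cdot 19 \cdot 82 + 56 = \frac{19}{7} \cdot 82 + 56 = \frac{1558}{7} + 56 = \frac{1950}{7}$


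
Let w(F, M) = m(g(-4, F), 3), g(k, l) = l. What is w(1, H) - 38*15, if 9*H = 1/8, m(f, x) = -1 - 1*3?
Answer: -574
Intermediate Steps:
m(f, x) = -4 (m(f, x) = -1 - 3 = -4)
H = 1/72 (H = (⅑)/8 = (⅑)*(⅛) = 1/72 ≈ 0.013889)
w(F, M) = -4
w(1, H) - 38*15 = -4 - 38*15 = -4 - 570 = -574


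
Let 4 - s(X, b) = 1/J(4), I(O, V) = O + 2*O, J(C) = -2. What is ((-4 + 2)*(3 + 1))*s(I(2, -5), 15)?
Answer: -36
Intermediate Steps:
I(O, V) = 3*O
s(X, b) = 9/2 (s(X, b) = 4 - 1/(-2) = 4 - 1*(-½) = 4 + ½ = 9/2)
((-4 + 2)*(3 + 1))*s(I(2, -5), 15) = ((-4 + 2)*(3 + 1))*(9/2) = -2*4*(9/2) = -8*9/2 = -36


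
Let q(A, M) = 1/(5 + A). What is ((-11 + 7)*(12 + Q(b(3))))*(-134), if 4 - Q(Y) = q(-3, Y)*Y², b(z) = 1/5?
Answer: 214132/25 ≈ 8565.3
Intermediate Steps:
b(z) = ⅕
Q(Y) = 4 - Y²/2 (Q(Y) = 4 - Y²/(5 - 3) = 4 - Y²/2)
((-11 + 7)*(12 + Q(b(3))))*(-134) = ((-11 + 7)*(12 + (4 - (⅕)²/2)))*(-134) = -4*(12 + (4 - ½*1/25))*(-134) = -4*(12 + (4 - 1/50))*(-134) = -4*(12 + 199/50)*(-134) = -4*799/50*(-134) = -1598/25*(-134) = 214132/25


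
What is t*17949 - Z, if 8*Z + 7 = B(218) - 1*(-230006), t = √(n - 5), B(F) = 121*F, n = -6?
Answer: -256377/8 + 17949*I*√11 ≈ -32047.0 + 59530.0*I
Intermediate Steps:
t = I*√11 (t = √(-6 - 5) = √(-11) = I*√11 ≈ 3.3166*I)
Z = 256377/8 (Z = -7/8 + (121*218 - 1*(-230006))/8 = -7/8 + (26378 + 230006)/8 = -7/8 + (⅛)*256384 = -7/8 + 32048 = 256377/8 ≈ 32047.)
t*17949 - Z = (I*√11)*17949 - 1*256377/8 = 17949*I*√11 - 256377/8 = -256377/8 + 17949*I*√11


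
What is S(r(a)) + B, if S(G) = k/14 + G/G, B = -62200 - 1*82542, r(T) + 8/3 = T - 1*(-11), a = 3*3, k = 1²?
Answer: -2026373/14 ≈ -1.4474e+5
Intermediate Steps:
k = 1
a = 9
r(T) = 25/3 + T (r(T) = -8/3 + (T - 1*(-11)) = -8/3 + (T + 11) = -8/3 + (11 + T) = 25/3 + T)
B = -144742 (B = -62200 - 82542 = -144742)
S(G) = 15/14 (S(G) = 1/14 + G/G = 1*(1/14) + 1 = 1/14 + 1 = 15/14)
S(r(a)) + B = 15/14 - 144742 = -2026373/14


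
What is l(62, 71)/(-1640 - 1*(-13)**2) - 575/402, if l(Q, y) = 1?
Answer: -5177/3618 ≈ -1.4309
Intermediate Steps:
l(62, 71)/(-1640 - 1*(-13)**2) - 575/402 = 1/(-1640 - 1*(-13)**2) - 575/402 = 1/(-1640 - 1*169) - 575*1/402 = 1/(-1640 - 169) - 575/402 = 1/(-1809) - 575/402 = 1*(-1/1809) - 575/402 = -1/1809 - 575/402 = -5177/3618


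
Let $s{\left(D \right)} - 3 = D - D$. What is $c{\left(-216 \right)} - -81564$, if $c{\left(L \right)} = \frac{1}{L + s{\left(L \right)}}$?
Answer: $\frac{17373131}{213} \approx 81564.0$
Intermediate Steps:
$s{\left(D \right)} = 3$ ($s{\left(D \right)} = 3 + \left(D - D\right) = 3 + 0 = 3$)
$c{\left(L \right)} = \frac{1}{3 + L}$ ($c{\left(L \right)} = \frac{1}{L + 3} = \frac{1}{3 + L}$)
$c{\left(-216 \right)} - -81564 = \frac{1}{3 - 216} - -81564 = \frac{1}{-213} + 81564 = - \frac{1}{213} + 81564 = \frac{17373131}{213}$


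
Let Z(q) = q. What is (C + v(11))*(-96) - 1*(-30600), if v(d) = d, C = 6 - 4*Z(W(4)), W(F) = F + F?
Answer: 32040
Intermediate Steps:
W(F) = 2*F
C = -26 (C = 6 - 8*4 = 6 - 4*8 = 6 - 32 = -26)
(C + v(11))*(-96) - 1*(-30600) = (-26 + 11)*(-96) - 1*(-30600) = -15*(-96) + 30600 = 1440 + 30600 = 32040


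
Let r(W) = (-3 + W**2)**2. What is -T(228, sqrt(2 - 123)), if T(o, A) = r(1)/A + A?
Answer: -117*I/11 ≈ -10.636*I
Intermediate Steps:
T(o, A) = A + 4/A (T(o, A) = (-3 + 1**2)**2/A + A = (-3 + 1)**2/A + A = (-2)**2/A + A = 4/A + A = A + 4/A)
-T(228, sqrt(2 - 123)) = -(sqrt(2 - 123) + 4/(sqrt(2 - 123))) = -(sqrt(-121) + 4/(sqrt(-121))) = -(11*I + 4/((11*I))) = -(11*I + 4*(-I/11)) = -(11*I - 4*I/11) = -117*I/11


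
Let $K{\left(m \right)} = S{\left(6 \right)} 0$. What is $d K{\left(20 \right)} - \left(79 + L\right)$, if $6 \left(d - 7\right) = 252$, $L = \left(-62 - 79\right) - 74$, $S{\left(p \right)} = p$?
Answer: $136$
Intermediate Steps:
$L = -215$ ($L = -141 - 74 = -215$)
$d = 49$ ($d = 7 + \frac{1}{6} \cdot 252 = 7 + 42 = 49$)
$K{\left(m \right)} = 0$ ($K{\left(m \right)} = 6 \cdot 0 = 0$)
$d K{\left(20 \right)} - \left(79 + L\right) = 49 \cdot 0 - -136 = 0 + \left(-79 + 215\right) = 0 + 136 = 136$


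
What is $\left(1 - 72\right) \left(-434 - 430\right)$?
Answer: $61344$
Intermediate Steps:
$\left(1 - 72\right) \left(-434 - 430\right) = \left(-71\right) \left(-864\right) = 61344$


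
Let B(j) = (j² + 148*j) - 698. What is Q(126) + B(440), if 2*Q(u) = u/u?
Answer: 516045/2 ≈ 2.5802e+5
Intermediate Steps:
B(j) = -698 + j² + 148*j
Q(u) = ½ (Q(u) = (u/u)/2 = (½)*1 = ½)
Q(126) + B(440) = ½ + (-698 + 440² + 148*440) = ½ + (-698 + 193600 + 65120) = ½ + 258022 = 516045/2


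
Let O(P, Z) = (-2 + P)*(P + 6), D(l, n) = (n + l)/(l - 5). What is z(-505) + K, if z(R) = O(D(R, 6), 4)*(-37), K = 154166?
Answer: 40167183443/260100 ≈ 1.5443e+5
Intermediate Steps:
D(l, n) = (l + n)/(-5 + l)
O(P, Z) = (-2 + P)*(6 + P)
z(R) = 444 - 148*(6 + R)/(-5 + R) - 37*(6 + R)**2/(-5 + R)**2 (z(R) = (-12 + ((R + 6)/(-5 + R))**2 + 4*((R + 6)/(-5 + R)))*(-37) = (-12 + ((6 + R)/(-5 + R))**2 + 4*((6 + R)/(-5 + R)))*(-37) = (-12 + (6 + R)**2/(-5 + R)**2 + 4*(6 + R)/(-5 + R))*(-37) = 444 - 148*(6 + R)/(-5 + R) - 37*(6 + R)**2/(-5 + R)**2)
z(-505) + K = 37*(384 - 136*(-505) + 7*(-505)**2)/(25 + (-505)**2 - 10*(-505)) + 154166 = 37*(384 + 68680 + 7*255025)/(25 + 255025 + 5050) + 154166 = 37*(384 + 68680 + 1785175)/260100 + 154166 = 37*(1/260100)*1854239 + 154166 = 68606843/260100 + 154166 = 40167183443/260100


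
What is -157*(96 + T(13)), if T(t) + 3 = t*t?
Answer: -41134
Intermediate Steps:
T(t) = -3 + t² (T(t) = -3 + t*t = -3 + t²)
-157*(96 + T(13)) = -157*(96 + (-3 + 13²)) = -157*(96 + (-3 + 169)) = -157*(96 + 166) = -157*262 = -41134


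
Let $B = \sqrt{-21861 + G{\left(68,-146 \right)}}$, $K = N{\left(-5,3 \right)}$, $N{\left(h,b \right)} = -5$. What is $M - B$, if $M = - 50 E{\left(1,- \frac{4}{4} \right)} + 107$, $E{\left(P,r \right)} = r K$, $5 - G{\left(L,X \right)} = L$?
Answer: $-143 - 6 i \sqrt{609} \approx -143.0 - 148.07 i$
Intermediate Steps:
$G{\left(L,X \right)} = 5 - L$
$K = -5$
$E{\left(P,r \right)} = - 5 r$ ($E{\left(P,r \right)} = r \left(-5\right) = - 5 r$)
$M = -143$ ($M = - 50 \left(- 5 \left(- \frac{4}{4}\right)\right) + 107 = - 50 \left(- 5 \left(\left(-4\right) \frac{1}{4}\right)\right) + 107 = - 50 \left(\left(-5\right) \left(-1\right)\right) + 107 = \left(-50\right) 5 + 107 = -250 + 107 = -143$)
$B = 6 i \sqrt{609}$ ($B = \sqrt{-21861 + \left(5 - 68\right)} = \sqrt{-21861 - 63} = \sqrt{-21924} = 6 i \sqrt{609} \approx 148.07 i$)
$M - B = -143 - 6 i \sqrt{609}$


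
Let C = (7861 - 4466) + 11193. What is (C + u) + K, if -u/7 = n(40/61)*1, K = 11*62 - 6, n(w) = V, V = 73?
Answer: 14753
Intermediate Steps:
n(w) = 73
C = 14588 (C = 3395 + 11193 = 14588)
K = 676 (K = 682 - 6 = 676)
u = -511 ≈ -511.00
(C + u) + K = (14588 - 511) + 676 = 14077 + 676 = 14753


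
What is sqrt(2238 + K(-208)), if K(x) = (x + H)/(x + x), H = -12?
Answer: sqrt(6052982)/52 ≈ 47.313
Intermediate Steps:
K(x) = (-12 + x)/(2*x) (K(x) = (x - 12)/(x + x) = (-12 + x)/((2*x)) = (-12 + x)*(1/(2*x)) = (-12 + x)/(2*x))
sqrt(2238 + K(-208)) = sqrt(2238 + (1/2)*(-12 - 208)/(-208)) = sqrt(2238 + (1/2)*(-1/208)*(-220)) = sqrt(2238 + 55/104) = sqrt(232807/104) = sqrt(6052982)/52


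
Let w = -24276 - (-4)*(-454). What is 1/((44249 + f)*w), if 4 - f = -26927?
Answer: -1/1857228560 ≈ -5.3844e-10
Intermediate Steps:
f = 26931 (f = 4 - 1*(-26927) = 4 + 26927 = 26931)
w = -26092 (w = -24276 - 1*1816 = -24276 - 1816 = -26092)
1/((44249 + f)*w) = 1/((44249 + 26931)*(-26092)) = -1/26092/71180 = (1/71180)*(-1/26092) = -1/1857228560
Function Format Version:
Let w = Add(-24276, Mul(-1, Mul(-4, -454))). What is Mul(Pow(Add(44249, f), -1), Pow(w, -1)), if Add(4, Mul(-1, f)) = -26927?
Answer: Rational(-1, 1857228560) ≈ -5.3844e-10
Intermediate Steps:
f = 26931 (f = Add(4, Mul(-1, -26927)) = Add(4, 26927) = 26931)
w = -26092 (w = Add(-24276, Mul(-1, 1816)) = Add(-24276, -1816) = -26092)
Mul(Pow(Add(44249, f), -1), Pow(w, -1)) = Mul(Pow(Add(44249, 26931), -1), Pow(-26092, -1)) = Mul(Pow(71180, -1), Rational(-1, 26092)) = Mul(Rational(1, 71180), Rational(-1, 26092)) = Rational(-1, 1857228560)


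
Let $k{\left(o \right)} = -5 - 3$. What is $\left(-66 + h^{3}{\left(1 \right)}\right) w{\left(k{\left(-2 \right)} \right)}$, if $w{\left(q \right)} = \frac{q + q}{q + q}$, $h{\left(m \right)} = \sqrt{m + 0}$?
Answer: $-65$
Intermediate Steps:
$k{\left(o \right)} = -8$
$h{\left(m \right)} = \sqrt{m}$
$w{\left(q \right)} = 1$ ($w{\left(q \right)} = \frac{2 q}{2 q} = 2 q \frac{1}{2 q} = 1$)
$\left(-66 + h^{3}{\left(1 \right)}\right) w{\left(k{\left(-2 \right)} \right)} = \left(-66 + \left(\sqrt{1}\right)^{3}\right) 1 = \left(-66 + 1^{3}\right) 1 = \left(-66 + 1\right) 1 = \left(-65\right) 1 = -65$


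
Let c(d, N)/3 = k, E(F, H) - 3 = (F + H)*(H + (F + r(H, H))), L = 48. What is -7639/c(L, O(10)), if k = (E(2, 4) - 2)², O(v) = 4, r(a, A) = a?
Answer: -7639/11163 ≈ -0.68431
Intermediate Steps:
E(F, H) = 3 + (F + H)*(F + 2*H) (E(F, H) = 3 + (F + H)*(H + (F + H)) = 3 + (F + H)*(F + 2*H))
k = 3721 (k = ((3 + 2² + 2*4² + 3*2*4) - 2)² = ((3 + 4 + 2*16 + 24) - 2)² = ((3 + 4 + 32 + 24) - 2)² = (63 - 2)² = 61² = 3721)
c(d, N) = 11163 (c(d, N) = 3*3721 = 11163)
-7639/c(L, O(10)) = -7639/11163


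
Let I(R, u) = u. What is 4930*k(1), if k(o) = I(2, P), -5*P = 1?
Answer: -986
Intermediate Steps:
P = -⅕ (P = -⅕*1 = -⅕ ≈ -0.20000)
k(o) = -⅕
4930*k(1) = 4930*(-⅕) = -986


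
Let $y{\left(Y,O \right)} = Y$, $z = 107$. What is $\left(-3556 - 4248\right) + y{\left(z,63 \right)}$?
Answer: $-7697$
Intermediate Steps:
$\left(-3556 - 4248\right) + y{\left(z,63 \right)} = \left(-3556 - 4248\right) + 107 = -7804 + 107 = -7697$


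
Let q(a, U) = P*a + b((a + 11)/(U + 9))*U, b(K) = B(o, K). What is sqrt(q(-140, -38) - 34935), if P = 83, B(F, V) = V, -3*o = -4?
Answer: 7*I*sqrt(801937)/29 ≈ 216.16*I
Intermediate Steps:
o = 4/3 (o = -1/3*(-4) = 4/3 ≈ 1.3333)
b(K) = K
q(a, U) = 83*a + U*(11 + a)/(9 + U) (q(a, U) = 83*a + ((a + 11)/(U + 9))*U = 83*a + ((11 + a)/(9 + U))*U = 83*a + U*(11 + a)/(9 + U))
sqrt(q(-140, -38) - 34935) = sqrt((-38*(11 - 140) + 83*(-140)*(9 - 38))/(9 - 38) - 34935) = sqrt((-38*(-129) + 83*(-140)*(-29))/(-29) - 34935) = sqrt(-(4902 + 336980)/29 - 34935) = sqrt(-1/29*341882 - 34935) = sqrt(-341882/29 - 34935) = sqrt(-1354997/29) = 7*I*sqrt(801937)/29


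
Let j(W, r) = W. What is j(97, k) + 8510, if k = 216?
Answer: 8607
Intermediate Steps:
j(97, k) + 8510 = 97 + 8510 = 8607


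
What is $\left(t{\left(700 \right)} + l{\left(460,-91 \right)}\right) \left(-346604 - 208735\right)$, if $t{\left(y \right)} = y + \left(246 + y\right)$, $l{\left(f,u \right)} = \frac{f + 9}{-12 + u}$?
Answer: $- \frac{93890609391}{103} \approx -9.1156 \cdot 10^{8}$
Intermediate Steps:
$l{\left(f,u \right)} = \frac{9 + f}{-12 + u}$
$t{\left(y \right)} = 246 + 2 y$
$\left(t{\left(700 \right)} + l{\left(460,-91 \right)}\right) \left(-346604 - 208735\right) = \left(\left(246 + 2 \cdot 700\right) + \frac{9 + 460}{-12 - 91}\right) \left(-346604 - 208735\right) = \left(\left(246 + 1400\right) + \frac{1}{-103} \cdot 469\right) \left(-555339\right) = \left(1646 - \frac{469}{103}\right) \left(-555339\right) = \frac{169069}{103} \left(-555339\right) = - \frac{93890609391}{103}$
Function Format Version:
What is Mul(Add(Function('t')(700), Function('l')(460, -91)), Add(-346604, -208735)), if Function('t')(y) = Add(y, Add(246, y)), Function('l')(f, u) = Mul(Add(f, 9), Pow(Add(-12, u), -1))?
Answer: Rational(-93890609391, 103) ≈ -9.1156e+8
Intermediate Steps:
Function('l')(f, u) = Mul(Pow(Add(-12, u), -1), Add(9, f)) (Function('l')(f, u) = Mul(Add(9, f), Pow(Add(-12, u), -1)) = Mul(Pow(Add(-12, u), -1), Add(9, f)))
Function('t')(y) = Add(246, Mul(2, y))
Mul(Add(Function('t')(700), Function('l')(460, -91)), Add(-346604, -208735)) = Mul(Add(Add(246, Mul(2, 700)), Mul(Pow(Add(-12, -91), -1), Add(9, 460))), Add(-346604, -208735)) = Mul(Add(Add(246, 1400), Mul(Pow(-103, -1), 469)), -555339) = Mul(Add(1646, Mul(Rational(-1, 103), 469)), -555339) = Mul(Add(1646, Rational(-469, 103)), -555339) = Mul(Rational(169069, 103), -555339) = Rational(-93890609391, 103)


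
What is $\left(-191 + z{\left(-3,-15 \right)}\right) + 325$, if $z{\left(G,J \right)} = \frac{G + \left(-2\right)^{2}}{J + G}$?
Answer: $\frac{2411}{18} \approx 133.94$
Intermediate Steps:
$z{\left(G,J \right)} = \frac{4 + G}{G + J}$ ($z{\left(G,J \right)} = \frac{G + 4}{G + J} = \frac{4 + G}{G + J}$)
$\left(-191 + z{\left(-3,-15 \right)}\right) + 325 = \left(-191 + \frac{4 - 3}{-3 - 15}\right) + 325 = \left(-191 + \frac{1}{-18} \cdot 1\right) + 325 = \left(-191 - \frac{1}{18}\right) + 325 = - \frac{3439}{18} + 325 = \frac{2411}{18}$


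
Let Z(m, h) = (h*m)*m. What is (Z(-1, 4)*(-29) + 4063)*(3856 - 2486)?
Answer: 5407390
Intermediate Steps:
Z(m, h) = h*m²
(Z(-1, 4)*(-29) + 4063)*(3856 - 2486) = ((4*(-1)²)*(-29) + 4063)*(3856 - 2486) = ((4*1)*(-29) + 4063)*1370 = (4*(-29) + 4063)*1370 = (-116 + 4063)*1370 = 3947*1370 = 5407390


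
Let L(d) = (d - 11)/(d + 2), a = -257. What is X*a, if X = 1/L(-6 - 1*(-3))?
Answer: -257/14 ≈ -18.357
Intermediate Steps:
L(d) = (-11 + d)/(2 + d)
X = 1/14 (X = 1/((-11 + (-6 - 1*(-3)))/(2 + (-6 - 1*(-3)))) = 1/((-11 + (-6 + 3))/(2 + (-6 + 3))) = 1/((-11 - 3)/(2 - 3)) = 1/(-14/(-1)) = 1/(-1*(-14)) = 1/14 ≈ 0.071429)
X*a = (1/14)*(-257) = -257/14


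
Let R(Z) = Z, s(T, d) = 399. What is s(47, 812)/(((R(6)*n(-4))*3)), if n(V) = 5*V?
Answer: -133/120 ≈ -1.1083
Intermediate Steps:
s(47, 812)/(((R(6)*n(-4))*3)) = 399/(((6*(5*(-4)))*3)) = 399/(((6*(-20))*3)) = 399/((-120*3)) = 399/(-360) = 399*(-1/360) = -133/120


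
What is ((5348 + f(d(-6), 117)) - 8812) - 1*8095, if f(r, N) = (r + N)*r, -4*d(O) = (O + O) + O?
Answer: -44049/4 ≈ -11012.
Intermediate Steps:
d(O) = -3*O/4 (d(O) = -((O + O) + O)/4 = -(2*O + O)/4 = -3*O/4)
f(r, N) = r*(N + r) (f(r, N) = (N + r)*r = r*(N + r))
((5348 + f(d(-6), 117)) - 8812) - 1*8095 = ((5348 + (-¾*(-6))*(117 - ¾*(-6))) - 8812) - 1*8095 = ((5348 + 9*(117 + 9/2)/2) - 8812) - 8095 = ((5348 + (9/2)*(243/2)) - 8812) - 8095 = ((5348 + 2187/4) - 8812) - 8095 = (23579/4 - 8812) - 8095 = -11669/4 - 8095 = -44049/4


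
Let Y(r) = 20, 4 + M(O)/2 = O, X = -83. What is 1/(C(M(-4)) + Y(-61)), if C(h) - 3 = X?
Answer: -1/60 ≈ -0.016667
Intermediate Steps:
M(O) = -8 + 2*O
C(h) = -80 (C(h) = 3 - 83 = -80)
1/(C(M(-4)) + Y(-61)) = 1/(-80 + 20) = 1/(-60) = -1/60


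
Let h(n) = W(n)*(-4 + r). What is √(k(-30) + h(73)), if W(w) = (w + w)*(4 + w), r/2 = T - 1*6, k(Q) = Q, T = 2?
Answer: I*√134934 ≈ 367.33*I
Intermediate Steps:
r = -8 (r = 2*(2 - 1*6) = 2*(2 - 6) = 2*(-4) = -8)
W(w) = 2*w*(4 + w) (W(w) = (2*w)*(4 + w) = 2*w*(4 + w))
h(n) = -24*n*(4 + n) (h(n) = (2*n*(4 + n))*(-4 - 8) = (2*n*(4 + n))*(-12) = -24*n*(4 + n))
√(k(-30) + h(73)) = √(-30 - 24*73*(4 + 73)) = √(-30 - 24*73*77) = √(-30 - 134904) = √(-134934) = I*√134934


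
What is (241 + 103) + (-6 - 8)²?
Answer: 540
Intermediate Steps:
(241 + 103) + (-6 - 8)² = 344 + (-14)² = 344 + 196 = 540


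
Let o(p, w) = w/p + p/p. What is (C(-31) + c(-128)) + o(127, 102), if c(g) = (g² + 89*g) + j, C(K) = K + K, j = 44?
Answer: 631927/127 ≈ 4975.8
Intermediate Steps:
o(p, w) = 1 + w/p (o(p, w) = w/p + 1 = 1 + w/p)
C(K) = 2*K
c(g) = 44 + g² + 89*g (c(g) = (g² + 89*g) + 44 = 44 + g² + 89*g)
(C(-31) + c(-128)) + o(127, 102) = (2*(-31) + (44 + (-128)² + 89*(-128))) + (127 + 102)/127 = (-62 + (44 + 16384 - 11392)) + (1/127)*229 = (-62 + 5036) + 229/127 = 4974 + 229/127 = 631927/127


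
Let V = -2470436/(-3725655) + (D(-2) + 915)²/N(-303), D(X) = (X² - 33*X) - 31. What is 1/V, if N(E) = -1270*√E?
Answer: 70724388054408735/180823264046873489371 - 9519250451775345*I*√303/6823519397995226014 ≈ 0.00039112 - 0.024284*I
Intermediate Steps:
D(X) = -31 + X² - 33*X
V = 2470436/3725655 + 151686*I*√303/64135 (V = -2470436/(-3725655) + ((-31 + (-2)² - 33*(-2)) + 915)²/((-1270*I*√303)) = -2470436*(-1/3725655) + ((-31 + 4 + 66) + 915)²/((-1270*I*√303)) = 2470436/3725655 + (39 + 915)²/((-1270*I*√303)) = 2470436/3725655 + 954²*(I*√303/384810) = 2470436/3725655 + 910116*(I*√303/384810) = 2470436/3725655 + 151686*I*√303/64135 ≈ 0.66309 + 41.169*I)
1/V = 1/(2470436/3725655 + 151686*I*√303/64135)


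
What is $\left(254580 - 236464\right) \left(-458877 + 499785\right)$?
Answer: $741089328$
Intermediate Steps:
$\left(254580 - 236464\right) \left(-458877 + 499785\right) = 18116 \cdot 40908 = 741089328$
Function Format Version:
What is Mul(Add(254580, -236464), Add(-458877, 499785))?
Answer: 741089328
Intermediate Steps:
Mul(Add(254580, -236464), Add(-458877, 499785)) = Mul(18116, 40908) = 741089328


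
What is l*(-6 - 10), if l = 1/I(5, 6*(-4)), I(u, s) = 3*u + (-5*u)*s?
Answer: -16/615 ≈ -0.026016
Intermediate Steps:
I(u, s) = 3*u - 5*s*u
l = 1/615 (l = 1/(5*(3 - 30*(-4))) = 1/(5*(3 - 5*(-24))) = 1/(5*(3 + 120)) = 1/(5*123) = 1/615 ≈ 0.0016260)
l*(-6 - 10) = (-6 - 10)/615 = (1/615)*(-16) = -16/615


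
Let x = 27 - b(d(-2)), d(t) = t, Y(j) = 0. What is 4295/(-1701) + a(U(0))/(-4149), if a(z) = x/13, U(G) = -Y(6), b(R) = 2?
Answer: -25744660/10194093 ≈ -2.5254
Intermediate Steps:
x = 25 (x = 27 - 1*2 = 27 - 2 = 25)
U(G) = 0 (U(G) = -1*0 = 0)
a(z) = 25/13
4295/(-1701) + a(U(0))/(-4149) = 4295/(-1701) + (25/13)/(-4149) = 4295*(-1/1701) + (25/13)*(-1/4149) = -4295/1701 - 25/53937 = -25744660/10194093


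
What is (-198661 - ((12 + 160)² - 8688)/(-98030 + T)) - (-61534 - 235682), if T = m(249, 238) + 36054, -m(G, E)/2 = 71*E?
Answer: 2359707589/23943 ≈ 98555.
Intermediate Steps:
m(G, E) = -142*E
T = 2258 (T = -142*238 + 36054 = -33796 + 36054 = 2258)
(-198661 - ((12 + 160)² - 8688)/(-98030 + T)) - (-61534 - 235682) = (-198661 - ((12 + 160)² - 8688)/(-98030 + 2258)) - (-61534 - 235682) = (-198661 - (172² - 8688)/(-95772)) - 1*(-297216) = (-198661 - (29584 - 8688)*(-1)/95772) + 297216 = (-198661 - 20896*(-1)/95772) + 297216 = (-198661 - 1*(-5224/23943)) + 297216 = (-198661 + 5224/23943) + 297216 = -4756535099/23943 + 297216 = 2359707589/23943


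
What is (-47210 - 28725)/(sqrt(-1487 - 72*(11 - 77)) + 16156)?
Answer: -1226805860/261013071 + 75935*sqrt(3265)/261013071 ≈ -4.6835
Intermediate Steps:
(-47210 - 28725)/(sqrt(-1487 - 72*(11 - 77)) + 16156) = -75935/(sqrt(-1487 - 72*(-66)) + 16156) = -75935/(sqrt(-1487 + 4752) + 16156) = -75935/(sqrt(3265) + 16156) = -75935/(16156 + sqrt(3265))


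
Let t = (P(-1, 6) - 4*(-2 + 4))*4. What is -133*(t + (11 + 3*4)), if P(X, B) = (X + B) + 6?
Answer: -4655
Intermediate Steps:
P(X, B) = 6 + B + X (P(X, B) = (B + X) + 6 = 6 + B + X)
t = 12 (t = ((6 + 6 - 1) - 4*(-2 + 4))*4 = (11 - 4*2)*4 = (11 - 8)*4 = 3*4 = 12)
-133*(t + (11 + 3*4)) = -133*(12 + (11 + 3*4)) = -133*(12 + (11 + 12)) = -133*(12 + 23) = -133*35 = -4655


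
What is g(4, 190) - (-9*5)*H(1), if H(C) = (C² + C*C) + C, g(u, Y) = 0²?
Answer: 135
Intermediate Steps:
g(u, Y) = 0
H(C) = C + 2*C² (H(C) = (C² + C²) + C = 2*C² + C = C + 2*C²)
g(4, 190) - (-9*5)*H(1) = 0 - (-9*5)*1*(1 + 2*1) = 0 - (-45)*1*(1 + 2) = 0 - (-45)*1*3 = 0 - (-45)*3 = 0 - 1*(-135) = 0 + 135 = 135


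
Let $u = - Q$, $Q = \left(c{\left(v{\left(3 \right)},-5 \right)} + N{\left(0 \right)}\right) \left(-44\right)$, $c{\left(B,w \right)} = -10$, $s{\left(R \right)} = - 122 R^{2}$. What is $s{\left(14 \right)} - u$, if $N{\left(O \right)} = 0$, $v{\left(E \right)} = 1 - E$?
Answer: $-23472$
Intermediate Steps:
$Q = 440$ ($Q = \left(-10 + 0\right) \left(-44\right) = \left(-10\right) \left(-44\right) = 440$)
$u = -440$ ($u = \left(-1\right) 440 = -440$)
$s{\left(14 \right)} - u = - 122 \cdot 14^{2} - -440 = \left(-122\right) 196 + 440 = -23912 + 440 = -23472$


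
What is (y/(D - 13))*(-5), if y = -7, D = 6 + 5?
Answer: -35/2 ≈ -17.500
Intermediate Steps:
D = 11
(y/(D - 13))*(-5) = (-7/(11 - 13))*(-5) = (-7/(-2))*(-5) = -½*(-7)*(-5) = (7/2)*(-5) = -35/2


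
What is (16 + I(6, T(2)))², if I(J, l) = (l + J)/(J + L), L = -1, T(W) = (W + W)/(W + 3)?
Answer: 188356/625 ≈ 301.37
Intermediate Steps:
T(W) = 2*W/(3 + W) (T(W) = (2*W)/(3 + W) = 2*W/(3 + W))
I(J, l) = (J + l)/(-1 + J) (I(J, l) = (l + J)/(J - 1) = (J + l)/(-1 + J))
(16 + I(6, T(2)))² = (16 + (6 + 2*2/(3 + 2))/(-1 + 6))² = (16 + (6 + 2*2/5)/5)² = (16 + (6 + 2*2*(⅕))/5)² = (16 + (6 + ⅘)/5)² = (16 + (⅕)*(34/5))² = (16 + 34/25)² = (434/25)² = 188356/625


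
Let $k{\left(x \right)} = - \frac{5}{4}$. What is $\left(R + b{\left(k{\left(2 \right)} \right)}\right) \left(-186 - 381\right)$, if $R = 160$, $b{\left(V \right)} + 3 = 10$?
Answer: $-94689$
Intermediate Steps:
$k{\left(x \right)} = - \frac{5}{4}$ ($k{\left(x \right)} = \left(-5\right) \frac{1}{4} = - \frac{5}{4}$)
$b{\left(V \right)} = 7$ ($b{\left(V \right)} = -3 + 10 = 7$)
$\left(R + b{\left(k{\left(2 \right)} \right)}\right) \left(-186 - 381\right) = \left(160 + 7\right) \left(-186 - 381\right) = 167 \left(-567\right) = -94689$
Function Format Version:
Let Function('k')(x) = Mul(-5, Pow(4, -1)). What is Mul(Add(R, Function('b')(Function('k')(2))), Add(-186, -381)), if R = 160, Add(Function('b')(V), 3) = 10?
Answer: -94689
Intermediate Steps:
Function('k')(x) = Rational(-5, 4) (Function('k')(x) = Mul(-5, Rational(1, 4)) = Rational(-5, 4))
Function('b')(V) = 7 (Function('b')(V) = Add(-3, 10) = 7)
Mul(Add(R, Function('b')(Function('k')(2))), Add(-186, -381)) = Mul(Add(160, 7), Add(-186, -381)) = Mul(167, -567) = -94689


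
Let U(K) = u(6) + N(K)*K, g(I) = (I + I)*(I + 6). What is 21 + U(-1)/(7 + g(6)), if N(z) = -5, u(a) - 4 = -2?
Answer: 3178/151 ≈ 21.046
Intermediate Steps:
u(a) = 2 (u(a) = 4 - 2 = 2)
g(I) = 2*I*(6 + I) (g(I) = (2*I)*(6 + I) = 2*I*(6 + I))
U(K) = 2 - 5*K
21 + U(-1)/(7 + g(6)) = 21 + (2 - 5*(-1))/(7 + 2*6*(6 + 6)) = 21 + (2 + 5)/(7 + 2*6*12) = 21 + 7/(7 + 144) = 21 + 7/151 = 3178/151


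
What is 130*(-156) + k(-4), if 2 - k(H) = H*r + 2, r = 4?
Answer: -20264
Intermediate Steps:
k(H) = -4*H (k(H) = 2 - (H*4 + 2) = 2 - (4*H + 2) = 2 - (2 + 4*H) = 2 + (-2 - 4*H) = -4*H)
130*(-156) + k(-4) = 130*(-156) - 4*(-4) = -20280 + 16 = -20264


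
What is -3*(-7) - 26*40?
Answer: -1019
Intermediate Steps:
-3*(-7) - 26*40 = 21 - 1040 = -1019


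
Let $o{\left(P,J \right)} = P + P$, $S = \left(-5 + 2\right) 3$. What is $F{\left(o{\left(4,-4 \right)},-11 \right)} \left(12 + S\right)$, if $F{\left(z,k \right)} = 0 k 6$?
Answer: $0$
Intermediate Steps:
$S = -9$ ($S = \left(-3\right) 3 = -9$)
$o{\left(P,J \right)} = 2 P$
$F{\left(z,k \right)} = 0$ ($F{\left(z,k \right)} = 0 \cdot 6 = 0$)
$F{\left(o{\left(4,-4 \right)},-11 \right)} \left(12 + S\right) = 0 \left(12 - 9\right) = 0 \cdot 3 = 0$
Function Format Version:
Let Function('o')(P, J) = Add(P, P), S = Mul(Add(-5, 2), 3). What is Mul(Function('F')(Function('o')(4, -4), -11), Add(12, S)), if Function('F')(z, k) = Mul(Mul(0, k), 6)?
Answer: 0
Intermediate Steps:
S = -9 (S = Mul(-3, 3) = -9)
Function('o')(P, J) = Mul(2, P)
Function('F')(z, k) = 0 (Function('F')(z, k) = Mul(0, 6) = 0)
Mul(Function('F')(Function('o')(4, -4), -11), Add(12, S)) = Mul(0, Add(12, -9)) = Mul(0, 3) = 0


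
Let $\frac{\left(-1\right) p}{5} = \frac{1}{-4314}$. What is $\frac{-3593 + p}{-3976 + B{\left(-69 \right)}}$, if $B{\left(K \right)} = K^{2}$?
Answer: $- \frac{15500197}{3386490} \approx -4.5771$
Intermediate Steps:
$p = \frac{5}{4314}$ ($p = - \frac{5}{-4314} = \left(-5\right) \left(- \frac{1}{4314}\right) = \frac{5}{4314} \approx 0.001159$)
$\frac{-3593 + p}{-3976 + B{\left(-69 \right)}} = \frac{-3593 + \frac{5}{4314}}{-3976 + \left(-69\right)^{2}} = - \frac{15500197}{4314 \left(-3976 + 4761\right)} = - \frac{15500197}{4314 \cdot 785} = \left(- \frac{15500197}{4314}\right) \frac{1}{785} = - \frac{15500197}{3386490}$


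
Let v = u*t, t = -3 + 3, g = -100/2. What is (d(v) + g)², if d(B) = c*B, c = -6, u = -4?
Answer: 2500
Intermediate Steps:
g = -50 (g = -100/2 = -20*5/2 = -50)
t = 0
v = 0 (v = -4*0 = 0)
d(B) = -6*B
(d(v) + g)² = (-6*0 - 50)² = (0 - 50)² = (-50)² = 2500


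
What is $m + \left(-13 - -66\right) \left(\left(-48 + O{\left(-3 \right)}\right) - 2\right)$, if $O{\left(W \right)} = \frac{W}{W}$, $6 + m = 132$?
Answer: $-2471$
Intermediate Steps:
$m = 126$ ($m = -6 + 132 = 126$)
$O{\left(W \right)} = 1$
$m + \left(-13 - -66\right) \left(\left(-48 + O{\left(-3 \right)}\right) - 2\right) = 126 + \left(-13 - -66\right) \left(\left(-48 + 1\right) - 2\right) = 126 + \left(-13 + 66\right) \left(-47 - 2\right) = 126 + 53 \left(-49\right) = 126 - 2597 = -2471$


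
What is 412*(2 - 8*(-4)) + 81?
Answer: 14089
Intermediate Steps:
412*(2 - 8*(-4)) + 81 = 412*(2 + 32) + 81 = 412*34 + 81 = 14008 + 81 = 14089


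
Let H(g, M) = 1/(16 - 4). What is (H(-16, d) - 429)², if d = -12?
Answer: 26491609/144 ≈ 1.8397e+5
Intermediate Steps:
H(g, M) = 1/12
(H(-16, d) - 429)² = (1/12 - 429)² = (-5147/12)² = 26491609/144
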